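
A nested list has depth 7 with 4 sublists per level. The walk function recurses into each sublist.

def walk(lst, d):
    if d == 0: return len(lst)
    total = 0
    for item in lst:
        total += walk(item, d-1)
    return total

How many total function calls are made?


At depth 0 (root): 1 call
At depth 1: each of 1 parents calls walk on 4 children = 4 calls
At depth 2: each of 4 parents calls walk on 4 children = 16 calls
At depth 3: each of 16 parents calls walk on 4 children = 64 calls
At depth 4: each of 64 parents calls walk on 4 children = 256 calls
At depth 5: each of 256 parents calls walk on 4 children = 1024 calls
At depth 6: each of 1024 parents calls walk on 4 children = 4096 calls
At depth 7: each of 4096 parents calls walk on 4 children = 16384 calls
Total: 1 + 4 + 16 + 64 + 256 + 1024 + 4096 + 16384 = 21845

21845


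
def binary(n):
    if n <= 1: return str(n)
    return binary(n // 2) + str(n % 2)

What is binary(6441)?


binary(6441) = binary(3220) + '1'
binary(3220) = binary(1610) + '0'
binary(1610) = binary(805) + '0'
binary(805) = binary(402) + '1'
binary(402) = binary(201) + '0'
binary(201) = binary(100) + '1'
binary(100) = binary(50) + '0'
binary(50) = binary(25) + '0'
binary(25) = binary(12) + '1'
binary(12) = binary(6) + '0'
binary(6) = binary(3) + '0'
binary(3) = binary(1) + '1'
binary(1) = '1'  (base case)
Concatenating: '1' + '1' + '0' + '0' + '1' + '0' + '0' + '1' + '0' + '1' + '0' + '0' + '1' = '1100100101001'

1100100101001


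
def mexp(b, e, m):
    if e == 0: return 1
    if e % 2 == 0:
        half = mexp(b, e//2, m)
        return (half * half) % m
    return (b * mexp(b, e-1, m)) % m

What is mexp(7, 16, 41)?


mexp(7, 16, 41): e is even, compute mexp(7, 8, 41)
  mexp(7, 8, 41): e is even, compute mexp(7, 4, 41)
    mexp(7, 4, 41): e is even, compute mexp(7, 2, 41)
      mexp(7, 2, 41): e is even, compute mexp(7, 1, 41)
        mexp(7, 1, 41): e is odd, compute mexp(7, 0, 41)
          mexp(7, 0, 41) = 1
        (7 * 1) % 41 = 7
      half=7, (7*7) % 41 = 8
    half=8, (8*8) % 41 = 23
  half=23, (23*23) % 41 = 37
half=37, (37*37) % 41 = 16

16


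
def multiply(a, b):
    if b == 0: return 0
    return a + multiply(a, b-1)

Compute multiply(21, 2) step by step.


multiply(21, 2) = 21 + multiply(21, 1)
multiply(21, 1) = 21 + multiply(21, 0)
multiply(21, 0) = 0  (base case)
Total: 21 + 21 + 0 = 42

42


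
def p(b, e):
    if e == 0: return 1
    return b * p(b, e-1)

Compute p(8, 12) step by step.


p(8, 12)
= 8 * p(8, 11)
= 8 * 8 * p(8, 10)
= 8 * 8 * 8 * p(8, 9)
= 8 * 8 * 8 * 8 * p(8, 8)
= 8 * 8 * 8 * 8 * 8 * p(8, 7)
= 8 * 8 * 8 * 8 * 8 * 8 * p(8, 6)
= 8 * 8 * 8 * 8 * 8 * 8 * 8 * p(8, 5)
= 8 * 8 * 8 * 8 * 8 * 8 * 8 * 8 * p(8, 4)
= 8 * 8 * 8 * 8 * 8 * 8 * 8 * 8 * 8 * p(8, 3)
= 8 * 8 * 8 * 8 * 8 * 8 * 8 * 8 * 8 * 8 * p(8, 2)
= 8 * 8 * 8 * 8 * 8 * 8 * 8 * 8 * 8 * 8 * 8 * p(8, 1)
= 8 * 8 * 8 * 8 * 8 * 8 * 8 * 8 * 8 * 8 * 8 * 8 * p(8, 0)
= 8 * 8 * 8 * 8 * 8 * 8 * 8 * 8 * 8 * 8 * 8 * 8 * 1
= 68719476736

68719476736


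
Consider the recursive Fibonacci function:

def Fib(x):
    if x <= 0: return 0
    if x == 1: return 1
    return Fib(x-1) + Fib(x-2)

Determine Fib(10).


Computing Fib(10) bottom-up:
Fib(0) = 0
Fib(1) = 1
Fib(2) = Fib(1) + Fib(0) = 1 + 0 = 1
Fib(3) = Fib(2) + Fib(1) = 1 + 1 = 2
Fib(4) = Fib(3) + Fib(2) = 2 + 1 = 3
Fib(5) = Fib(4) + Fib(3) = 3 + 2 = 5
Fib(6) = Fib(5) + Fib(4) = 5 + 3 = 8
Fib(7) = Fib(6) + Fib(5) = 8 + 5 = 13
Fib(8) = Fib(7) + Fib(6) = 13 + 8 = 21
Fib(9) = Fib(8) + Fib(7) = 21 + 13 = 34
Fib(10) = Fib(9) + Fib(8) = 34 + 21 = 55

55


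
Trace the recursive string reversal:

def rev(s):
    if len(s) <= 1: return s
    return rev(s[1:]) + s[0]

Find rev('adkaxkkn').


rev('adkaxkkn') = rev('dkaxkkn') + 'a'
rev('dkaxkkn') = rev('kaxkkn') + 'd'
rev('kaxkkn') = rev('axkkn') + 'k'
rev('axkkn') = rev('xkkn') + 'a'
rev('xkkn') = rev('kkn') + 'x'
rev('kkn') = rev('kn') + 'k'
rev('kn') = rev('n') + 'k'
rev('n') = 'n'  (base case)
Concatenating: 'n' + 'k' + 'k' + 'x' + 'a' + 'k' + 'd' + 'a' = 'nkkxakda'

nkkxakda


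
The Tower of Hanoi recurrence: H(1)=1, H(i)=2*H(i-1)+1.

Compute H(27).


H(27) = 2 * H(26) + 1
H(26) = 2 * H(25) + 1
H(25) = 2 * H(24) + 1
H(24) = 2 * H(23) + 1
H(23) = 2 * H(22) + 1
H(22) = 2 * H(21) + 1
H(21) = 2 * H(20) + 1
H(20) = 2 * H(19) + 1
H(19) = 2 * H(18) + 1
H(18) = 2 * H(17) + 1
H(17) = 2 * H(16) + 1
H(16) = 2 * H(15) + 1
H(15) = 2 * H(14) + 1
H(14) = 2 * H(13) + 1
H(13) = 2 * H(12) + 1
H(12) = 2 * H(11) + 1
H(11) = 2 * H(10) + 1
H(10) = 2 * H(9) + 1
H(9) = 2 * H(8) + 1
H(8) = 2 * H(7) + 1
H(7) = 2 * H(6) + 1
H(6) = 2 * H(5) + 1
H(5) = 2 * H(4) + 1
H(4) = 2 * H(3) + 1
H(3) = 2 * H(2) + 1
H(2) = 2 * H(1) + 1
H(1) = 1  (base case)
H(2) = 2 * 1 + 1 = 3
H(3) = 2 * 3 + 1 = 7
H(4) = 2 * 7 + 1 = 15
H(5) = 2 * 15 + 1 = 31
H(6) = 2 * 31 + 1 = 63
H(7) = 2 * 63 + 1 = 127
H(8) = 2 * 127 + 1 = 255
H(9) = 2 * 255 + 1 = 511
H(10) = 2 * 511 + 1 = 1023
H(11) = 2 * 1023 + 1 = 2047
H(12) = 2 * 2047 + 1 = 4095
H(13) = 2 * 4095 + 1 = 8191
H(14) = 2 * 8191 + 1 = 16383
H(15) = 2 * 16383 + 1 = 32767
H(16) = 2 * 32767 + 1 = 65535
H(17) = 2 * 65535 + 1 = 131071
H(18) = 2 * 131071 + 1 = 262143
H(19) = 2 * 262143 + 1 = 524287
H(20) = 2 * 524287 + 1 = 1048575
H(21) = 2 * 1048575 + 1 = 2097151
H(22) = 2 * 2097151 + 1 = 4194303
H(23) = 2 * 4194303 + 1 = 8388607
H(24) = 2 * 8388607 + 1 = 16777215
H(25) = 2 * 16777215 + 1 = 33554431
H(26) = 2 * 33554431 + 1 = 67108863
H(27) = 2 * 67108863 + 1 = 134217727

134217727


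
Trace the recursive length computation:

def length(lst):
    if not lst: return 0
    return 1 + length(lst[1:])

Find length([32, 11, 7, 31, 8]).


length([32, 11, 7, 31, 8]) = 1 + length([11, 7, 31, 8])
length([11, 7, 31, 8]) = 1 + length([7, 31, 8])
length([7, 31, 8]) = 1 + length([31, 8])
length([31, 8]) = 1 + length([8])
length([8]) = 1 + length([])
length([]) = 0  (base case)
Unwinding: 1 + 1 + 1 + 1 + 1 + 0 = 5

5


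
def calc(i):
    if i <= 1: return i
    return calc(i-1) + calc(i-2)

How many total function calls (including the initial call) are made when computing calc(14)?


Let C(n) = total calls for calc(n)
C(0) = 1, C(1) = 1
C(2) = 1 + C(1) + C(0) = 1 + 1 + 1 = 3
C(3) = 1 + C(2) + C(1) = 1 + 3 + 1 = 5
C(4) = 1 + C(3) + C(2) = 1 + 5 + 3 = 9
C(5) = 1 + C(4) + C(3) = 1 + 9 + 5 = 15
C(6) = 1 + C(5) + C(4) = 1 + 15 + 9 = 25
C(7) = 1 + C(6) + C(5) = 1 + 25 + 15 = 41
C(8) = 1 + C(7) + C(6) = 1 + 41 + 25 = 67
C(9) = 1 + C(8) + C(7) = 1 + 67 + 41 = 109
C(10) = 1 + C(9) + C(8) = 1 + 109 + 67 = 177
C(11) = 1 + C(10) + C(9) = 1 + 177 + 109 = 287
C(12) = 1 + C(11) + C(10) = 1 + 287 + 177 = 465
C(13) = 1 + C(12) + C(11) = 1 + 465 + 287 = 753
C(14) = 1 + C(13) + C(12) = 1 + 753 + 465 = 1219

1219


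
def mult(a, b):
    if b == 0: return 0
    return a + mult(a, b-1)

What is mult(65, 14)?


mult(65, 14) = 65 + mult(65, 13)
mult(65, 13) = 65 + mult(65, 12)
mult(65, 12) = 65 + mult(65, 11)
mult(65, 11) = 65 + mult(65, 10)
mult(65, 10) = 65 + mult(65, 9)
mult(65, 9) = 65 + mult(65, 8)
mult(65, 8) = 65 + mult(65, 7)
mult(65, 7) = 65 + mult(65, 6)
mult(65, 6) = 65 + mult(65, 5)
mult(65, 5) = 65 + mult(65, 4)
mult(65, 4) = 65 + mult(65, 3)
mult(65, 3) = 65 + mult(65, 2)
mult(65, 2) = 65 + mult(65, 1)
mult(65, 1) = 65 + mult(65, 0)
mult(65, 0) = 0  (base case)
Total: 65 + 65 + 65 + 65 + 65 + 65 + 65 + 65 + 65 + 65 + 65 + 65 + 65 + 65 + 0 = 910

910


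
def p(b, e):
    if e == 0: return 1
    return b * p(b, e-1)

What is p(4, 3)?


p(4, 3)
= 4 * p(4, 2)
= 4 * 4 * p(4, 1)
= 4 * 4 * 4 * p(4, 0)
= 4 * 4 * 4 * 1
= 64

64


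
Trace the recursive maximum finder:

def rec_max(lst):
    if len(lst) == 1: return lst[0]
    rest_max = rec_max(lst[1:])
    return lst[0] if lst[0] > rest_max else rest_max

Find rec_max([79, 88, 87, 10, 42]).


rec_max([79, 88, 87, 10, 42]): compare 79 with rec_max([88, 87, 10, 42])
rec_max([88, 87, 10, 42]): compare 88 with rec_max([87, 10, 42])
rec_max([87, 10, 42]): compare 87 with rec_max([10, 42])
rec_max([10, 42]): compare 10 with rec_max([42])
rec_max([42]) = 42  (base case)
Compare 10 with 42 -> 42
Compare 87 with 42 -> 87
Compare 88 with 87 -> 88
Compare 79 with 88 -> 88

88


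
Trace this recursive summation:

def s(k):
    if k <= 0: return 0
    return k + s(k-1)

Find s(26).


s(26)
= 26 + 25 + 24 + 23 + 22 + 21 + 20 + 19 + 18 + 17 + 16 + 15 + 14 + 13 + 12 + 11 + 10 + 9 + 8 + 7 + 6 + 5 + 4 + 3 + 2 + 1 + s(0)
= 26 + 25 + 24 + 23 + 22 + 21 + 20 + 19 + 18 + 17 + 16 + 15 + 14 + 13 + 12 + 11 + 10 + 9 + 8 + 7 + 6 + 5 + 4 + 3 + 2 + 1 + 0
= 351

351


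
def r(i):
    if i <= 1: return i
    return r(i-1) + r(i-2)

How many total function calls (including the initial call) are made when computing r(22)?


Let C(n) = total calls for r(n)
C(0) = 1, C(1) = 1
C(2) = 1 + C(1) + C(0) = 1 + 1 + 1 = 3
C(3) = 1 + C(2) + C(1) = 1 + 3 + 1 = 5
C(4) = 1 + C(3) + C(2) = 1 + 5 + 3 = 9
C(5) = 1 + C(4) + C(3) = 1 + 9 + 5 = 15
C(6) = 1 + C(5) + C(4) = 1 + 15 + 9 = 25
C(7) = 1 + C(6) + C(5) = 1 + 25 + 15 = 41
C(8) = 1 + C(7) + C(6) = 1 + 41 + 25 = 67
C(9) = 1 + C(8) + C(7) = 1 + 67 + 41 = 109
C(10) = 1 + C(9) + C(8) = 1 + 109 + 67 = 177
C(11) = 1 + C(10) + C(9) = 1 + 177 + 109 = 287
C(12) = 1 + C(11) + C(10) = 1 + 287 + 177 = 465
C(13) = 1 + C(12) + C(11) = 1 + 465 + 287 = 753
C(14) = 1 + C(13) + C(12) = 1 + 753 + 465 = 1219
C(15) = 1 + C(14) + C(13) = 1 + 1219 + 753 = 1973
C(16) = 1 + C(15) + C(14) = 1 + 1973 + 1219 = 3193
C(17) = 1 + C(16) + C(15) = 1 + 3193 + 1973 = 5167
C(18) = 1 + C(17) + C(16) = 1 + 5167 + 3193 = 8361
C(19) = 1 + C(18) + C(17) = 1 + 8361 + 5167 = 13529
C(20) = 1 + C(19) + C(18) = 1 + 13529 + 8361 = 21891
C(21) = 1 + C(20) + C(19) = 1 + 21891 + 13529 = 35421
C(22) = 1 + C(21) + C(20) = 1 + 35421 + 21891 = 57313

57313


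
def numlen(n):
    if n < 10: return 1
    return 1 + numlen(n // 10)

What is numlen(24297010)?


numlen(24297010) = 1 + numlen(2429701)
numlen(2429701) = 1 + numlen(242970)
numlen(242970) = 1 + numlen(24297)
numlen(24297) = 1 + numlen(2429)
numlen(2429) = 1 + numlen(242)
numlen(242) = 1 + numlen(24)
numlen(24) = 1 + numlen(2)
numlen(2) = 1  (base case: 2 < 10)
Unwinding: 1 + 1 + 1 + 1 + 1 + 1 + 1 + 1 = 8

8


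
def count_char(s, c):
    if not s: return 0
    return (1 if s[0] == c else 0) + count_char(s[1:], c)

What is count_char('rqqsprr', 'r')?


s[0]='r' == 'r' -> 1
s[0]='q' != 'r' -> 0
s[0]='q' != 'r' -> 0
s[0]='s' != 'r' -> 0
s[0]='p' != 'r' -> 0
s[0]='r' == 'r' -> 1
s[0]='r' == 'r' -> 1
Sum: 1 + 0 + 0 + 0 + 0 + 1 + 1 = 3

3


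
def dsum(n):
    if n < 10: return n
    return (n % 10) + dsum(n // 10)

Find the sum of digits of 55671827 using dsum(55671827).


dsum(55671827) = 7 + dsum(5567182)
dsum(5567182) = 2 + dsum(556718)
dsum(556718) = 8 + dsum(55671)
dsum(55671) = 1 + dsum(5567)
dsum(5567) = 7 + dsum(556)
dsum(556) = 6 + dsum(55)
dsum(55) = 5 + dsum(5)
dsum(5) = 5  (base case)
Total: 7 + 2 + 8 + 1 + 7 + 6 + 5 + 5 = 41

41


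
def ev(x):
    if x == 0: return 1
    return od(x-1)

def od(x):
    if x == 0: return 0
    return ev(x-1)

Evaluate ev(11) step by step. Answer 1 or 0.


ev(11) = od(10)
od(10) = ev(9)
ev(9) = od(8)
od(8) = ev(7)
ev(7) = od(6)
od(6) = ev(5)
ev(5) = od(4)
od(4) = ev(3)
ev(3) = od(2)
od(2) = ev(1)
ev(1) = od(0)
od(0) = 0  (base case)
Result: 0

0


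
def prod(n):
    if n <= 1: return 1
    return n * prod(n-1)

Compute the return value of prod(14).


prod(14)
= 14 * prod(13)
= 14 * 13 * prod(12)
= 14 * 13 * 12 * prod(11)
= 14 * 13 * 12 * 11 * prod(10)
= 14 * 13 * 12 * 11 * 10 * prod(9)
= 14 * 13 * 12 * 11 * 10 * 9 * prod(8)
= 14 * 13 * 12 * 11 * 10 * 9 * 8 * prod(7)
= 14 * 13 * 12 * 11 * 10 * 9 * 8 * 7 * prod(6)
= 14 * 13 * 12 * 11 * 10 * 9 * 8 * 7 * 6 * prod(5)
= 14 * 13 * 12 * 11 * 10 * 9 * 8 * 7 * 6 * 5 * prod(4)
= 14 * 13 * 12 * 11 * 10 * 9 * 8 * 7 * 6 * 5 * 4 * prod(3)
= 14 * 13 * 12 * 11 * 10 * 9 * 8 * 7 * 6 * 5 * 4 * 3 * prod(2)
= 14 * 13 * 12 * 11 * 10 * 9 * 8 * 7 * 6 * 5 * 4 * 3 * 2 * prod(1)
= 14 * 13 * 12 * 11 * 10 * 9 * 8 * 7 * 6 * 5 * 4 * 3 * 2 * 1
= 87178291200

87178291200


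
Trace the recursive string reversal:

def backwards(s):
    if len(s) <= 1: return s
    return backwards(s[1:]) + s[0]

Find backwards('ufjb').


backwards('ufjb') = backwards('fjb') + 'u'
backwards('fjb') = backwards('jb') + 'f'
backwards('jb') = backwards('b') + 'j'
backwards('b') = 'b'  (base case)
Concatenating: 'b' + 'j' + 'f' + 'u' = 'bjfu'

bjfu


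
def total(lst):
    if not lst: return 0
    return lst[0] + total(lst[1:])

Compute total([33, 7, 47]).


total([33, 7, 47]) = 33 + total([7, 47])
total([7, 47]) = 7 + total([47])
total([47]) = 47 + total([])
total([]) = 0  (base case)
Total: 33 + 7 + 47 + 0 = 87

87


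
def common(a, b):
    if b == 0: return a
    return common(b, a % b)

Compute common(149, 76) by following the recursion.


common(149, 76) = common(76, 73)
common(76, 73) = common(73, 3)
common(73, 3) = common(3, 1)
common(3, 1) = common(1, 0)
common(1, 0) = 1  (base case)

1


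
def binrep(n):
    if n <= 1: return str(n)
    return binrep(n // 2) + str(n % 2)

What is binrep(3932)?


binrep(3932) = binrep(1966) + '0'
binrep(1966) = binrep(983) + '0'
binrep(983) = binrep(491) + '1'
binrep(491) = binrep(245) + '1'
binrep(245) = binrep(122) + '1'
binrep(122) = binrep(61) + '0'
binrep(61) = binrep(30) + '1'
binrep(30) = binrep(15) + '0'
binrep(15) = binrep(7) + '1'
binrep(7) = binrep(3) + '1'
binrep(3) = binrep(1) + '1'
binrep(1) = '1'  (base case)
Concatenating: '1' + '1' + '1' + '1' + '0' + '1' + '0' + '1' + '1' + '1' + '0' + '0' = '111101011100'

111101011100


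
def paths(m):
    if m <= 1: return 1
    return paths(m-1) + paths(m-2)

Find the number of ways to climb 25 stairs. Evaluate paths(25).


Building up from base cases:
paths(0) = 1
paths(1) = 1
paths(2) = paths(1) + paths(0) = 1 + 1 = 2
paths(3) = paths(2) + paths(1) = 2 + 1 = 3
paths(4) = paths(3) + paths(2) = 3 + 2 = 5
paths(5) = paths(4) + paths(3) = 5 + 3 = 8
paths(6) = paths(5) + paths(4) = 8 + 5 = 13
paths(7) = paths(6) + paths(5) = 13 + 8 = 21
paths(8) = paths(7) + paths(6) = 21 + 13 = 34
paths(9) = paths(8) + paths(7) = 34 + 21 = 55
paths(10) = paths(9) + paths(8) = 55 + 34 = 89
paths(11) = paths(10) + paths(9) = 89 + 55 = 144
paths(12) = paths(11) + paths(10) = 144 + 89 = 233
paths(13) = paths(12) + paths(11) = 233 + 144 = 377
paths(14) = paths(13) + paths(12) = 377 + 233 = 610
paths(15) = paths(14) + paths(13) = 610 + 377 = 987
paths(16) = paths(15) + paths(14) = 987 + 610 = 1597
paths(17) = paths(16) + paths(15) = 1597 + 987 = 2584
paths(18) = paths(17) + paths(16) = 2584 + 1597 = 4181
paths(19) = paths(18) + paths(17) = 4181 + 2584 = 6765
paths(20) = paths(19) + paths(18) = 6765 + 4181 = 10946
paths(21) = paths(20) + paths(19) = 10946 + 6765 = 17711
paths(22) = paths(21) + paths(20) = 17711 + 10946 = 28657
paths(23) = paths(22) + paths(21) = 28657 + 17711 = 46368
paths(24) = paths(23) + paths(22) = 46368 + 28657 = 75025
paths(25) = paths(24) + paths(23) = 75025 + 46368 = 121393

121393


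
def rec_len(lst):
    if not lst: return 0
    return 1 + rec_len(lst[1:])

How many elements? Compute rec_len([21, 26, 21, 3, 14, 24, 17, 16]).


rec_len([21, 26, 21, 3, 14, 24, 17, 16]) = 1 + rec_len([26, 21, 3, 14, 24, 17, 16])
rec_len([26, 21, 3, 14, 24, 17, 16]) = 1 + rec_len([21, 3, 14, 24, 17, 16])
rec_len([21, 3, 14, 24, 17, 16]) = 1 + rec_len([3, 14, 24, 17, 16])
rec_len([3, 14, 24, 17, 16]) = 1 + rec_len([14, 24, 17, 16])
rec_len([14, 24, 17, 16]) = 1 + rec_len([24, 17, 16])
rec_len([24, 17, 16]) = 1 + rec_len([17, 16])
rec_len([17, 16]) = 1 + rec_len([16])
rec_len([16]) = 1 + rec_len([])
rec_len([]) = 0  (base case)
Unwinding: 1 + 1 + 1 + 1 + 1 + 1 + 1 + 1 + 0 = 8

8


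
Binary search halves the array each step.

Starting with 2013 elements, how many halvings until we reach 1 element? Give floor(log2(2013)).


2013 / 2 = 1006
1006 / 2 = 503
503 / 2 = 251
251 / 2 = 125
125 / 2 = 62
62 / 2 = 31
31 / 2 = 15
15 / 2 = 7
7 / 2 = 3
3 / 2 = 1
Reached 1 after 10 halvings

10


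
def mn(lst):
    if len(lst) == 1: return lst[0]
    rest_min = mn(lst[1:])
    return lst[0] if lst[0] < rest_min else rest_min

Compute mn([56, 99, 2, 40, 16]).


mn([56, 99, 2, 40, 16]): compare 56 with mn([99, 2, 40, 16])
mn([99, 2, 40, 16]): compare 99 with mn([2, 40, 16])
mn([2, 40, 16]): compare 2 with mn([40, 16])
mn([40, 16]): compare 40 with mn([16])
mn([16]) = 16  (base case)
Compare 40 with 16 -> 16
Compare 2 with 16 -> 2
Compare 99 with 2 -> 2
Compare 56 with 2 -> 2

2


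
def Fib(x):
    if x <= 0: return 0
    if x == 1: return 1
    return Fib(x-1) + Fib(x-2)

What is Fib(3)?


Computing Fib(3) bottom-up:
Fib(0) = 0
Fib(1) = 1
Fib(2) = Fib(1) + Fib(0) = 1 + 0 = 1
Fib(3) = Fib(2) + Fib(1) = 1 + 1 = 2

2


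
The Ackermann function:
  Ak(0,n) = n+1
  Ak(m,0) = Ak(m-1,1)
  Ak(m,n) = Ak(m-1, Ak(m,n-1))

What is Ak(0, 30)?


Ak(0, 30) = 31
Result: Ak(0, 30) = 31

31


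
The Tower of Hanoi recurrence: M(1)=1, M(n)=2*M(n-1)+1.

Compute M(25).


M(25) = 2 * M(24) + 1
M(24) = 2 * M(23) + 1
M(23) = 2 * M(22) + 1
M(22) = 2 * M(21) + 1
M(21) = 2 * M(20) + 1
M(20) = 2 * M(19) + 1
M(19) = 2 * M(18) + 1
M(18) = 2 * M(17) + 1
M(17) = 2 * M(16) + 1
M(16) = 2 * M(15) + 1
M(15) = 2 * M(14) + 1
M(14) = 2 * M(13) + 1
M(13) = 2 * M(12) + 1
M(12) = 2 * M(11) + 1
M(11) = 2 * M(10) + 1
M(10) = 2 * M(9) + 1
M(9) = 2 * M(8) + 1
M(8) = 2 * M(7) + 1
M(7) = 2 * M(6) + 1
M(6) = 2 * M(5) + 1
M(5) = 2 * M(4) + 1
M(4) = 2 * M(3) + 1
M(3) = 2 * M(2) + 1
M(2) = 2 * M(1) + 1
M(1) = 1  (base case)
M(2) = 2 * 1 + 1 = 3
M(3) = 2 * 3 + 1 = 7
M(4) = 2 * 7 + 1 = 15
M(5) = 2 * 15 + 1 = 31
M(6) = 2 * 31 + 1 = 63
M(7) = 2 * 63 + 1 = 127
M(8) = 2 * 127 + 1 = 255
M(9) = 2 * 255 + 1 = 511
M(10) = 2 * 511 + 1 = 1023
M(11) = 2 * 1023 + 1 = 2047
M(12) = 2 * 2047 + 1 = 4095
M(13) = 2 * 4095 + 1 = 8191
M(14) = 2 * 8191 + 1 = 16383
M(15) = 2 * 16383 + 1 = 32767
M(16) = 2 * 32767 + 1 = 65535
M(17) = 2 * 65535 + 1 = 131071
M(18) = 2 * 131071 + 1 = 262143
M(19) = 2 * 262143 + 1 = 524287
M(20) = 2 * 524287 + 1 = 1048575
M(21) = 2 * 1048575 + 1 = 2097151
M(22) = 2 * 2097151 + 1 = 4194303
M(23) = 2 * 4194303 + 1 = 8388607
M(24) = 2 * 8388607 + 1 = 16777215
M(25) = 2 * 16777215 + 1 = 33554431

33554431


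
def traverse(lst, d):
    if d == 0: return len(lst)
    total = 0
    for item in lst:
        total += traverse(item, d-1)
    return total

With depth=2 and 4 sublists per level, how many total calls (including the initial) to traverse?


At depth 0 (root): 1 call
At depth 1: each of 1 parents calls traverse on 4 children = 4 calls
At depth 2: each of 4 parents calls traverse on 4 children = 16 calls
Total: 1 + 4 + 16 = 21

21


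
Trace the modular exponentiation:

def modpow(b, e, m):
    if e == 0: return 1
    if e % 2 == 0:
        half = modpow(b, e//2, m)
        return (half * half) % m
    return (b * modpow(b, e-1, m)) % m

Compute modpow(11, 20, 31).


modpow(11, 20, 31): e is even, compute modpow(11, 10, 31)
  modpow(11, 10, 31): e is even, compute modpow(11, 5, 31)
    modpow(11, 5, 31): e is odd, compute modpow(11, 4, 31)
      modpow(11, 4, 31): e is even, compute modpow(11, 2, 31)
        modpow(11, 2, 31): e is even, compute modpow(11, 1, 31)
          modpow(11, 1, 31): e is odd, compute modpow(11, 0, 31)
          modpow(11, 0, 31) = 1
          (11 * 1) % 31 = 11
        half=11, (11*11) % 31 = 28
      half=28, (28*28) % 31 = 9
    (11 * 9) % 31 = 6
  half=6, (6*6) % 31 = 5
half=5, (5*5) % 31 = 25

25


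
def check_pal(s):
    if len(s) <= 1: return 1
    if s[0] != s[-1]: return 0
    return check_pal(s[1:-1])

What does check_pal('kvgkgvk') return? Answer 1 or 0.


check_pal('kvgkgvk'): s[0]='k' == s[-1]='k' -> check check_pal('vgkgv')
check_pal('vgkgv'): s[0]='v' == s[-1]='v' -> check check_pal('gkg')
check_pal('gkg'): s[0]='g' == s[-1]='g' -> check check_pal('k')
check_pal('k'): len <= 1 -> return 1  (base case)
Result: 1 (palindrome)

1


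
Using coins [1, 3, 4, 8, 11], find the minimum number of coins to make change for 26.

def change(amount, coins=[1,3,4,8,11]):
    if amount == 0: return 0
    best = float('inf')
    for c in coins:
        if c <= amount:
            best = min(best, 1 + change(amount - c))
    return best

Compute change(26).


Building up with DP:
change(0) = 0
change(1) = min(1+change(0)=1+0=1) = 1
change(2) = min(1+change(1)=1+1=2) = 2
change(3) = min(1+change(2)=1+2=3, 1+change(0)=1+0=1) = 1
change(4) = min(1+change(3)=1+1=2, 1+change(1)=1+1=2, 1+change(0)=1+0=1) = 1
change(5) = min(1+change(4)=1+1=2, 1+change(2)=1+2=3, 1+change(1)=1+1=2) = 2
change(6) = min(1+change(5)=1+2=3, 1+change(3)=1+1=2, 1+change(2)=1+2=3) = 2
change(7) = min(1+change(6)=1+2=3, 1+change(4)=1+1=2, 1+change(3)=1+1=2) = 2
change(8) = min(1+change(7)=1+2=3, 1+change(5)=1+2=3, 1+change(4)=1+1=2, 1+change(0)=1+0=1) = 1
change(9) = min(1+change(8)=1+1=2, 1+change(6)=1+2=3, 1+change(5)=1+2=3, 1+change(1)=1+1=2) = 2
change(10) = min(1+change(9)=1+2=3, 1+change(7)=1+2=3, 1+change(6)=1+2=3, 1+change(2)=1+2=3) = 3
change(11) = min(1+change(10)=1+3=4, 1+change(8)=1+1=2, 1+change(7)=1+2=3, 1+change(3)=1+1=2, 1+change(0)=1+0=1) = 1
change(12) = min(1+change(11)=1+1=2, 1+change(9)=1+2=3, 1+change(8)=1+1=2, 1+change(4)=1+1=2, 1+change(1)=1+1=2) = 2
change(13) = min(1+change(12)=1+2=3, 1+change(10)=1+3=4, 1+change(9)=1+2=3, 1+change(5)=1+2=3, 1+change(2)=1+2=3) = 3
change(14) = min(1+change(13)=1+3=4, 1+change(11)=1+1=2, 1+change(10)=1+3=4, 1+change(6)=1+2=3, 1+change(3)=1+1=2) = 2
change(15) = min(1+change(14)=1+2=3, 1+change(12)=1+2=3, 1+change(11)=1+1=2, 1+change(7)=1+2=3, 1+change(4)=1+1=2) = 2
change(16) = min(1+change(15)=1+2=3, 1+change(13)=1+3=4, 1+change(12)=1+2=3, 1+change(8)=1+1=2, 1+change(5)=1+2=3) = 2
change(17) = min(1+change(16)=1+2=3, 1+change(14)=1+2=3, 1+change(13)=1+3=4, 1+change(9)=1+2=3, 1+change(6)=1+2=3) = 3
change(18) = min(1+change(17)=1+3=4, 1+change(15)=1+2=3, 1+change(14)=1+2=3, 1+change(10)=1+3=4, 1+change(7)=1+2=3) = 3
change(19) = min(1+change(18)=1+3=4, 1+change(16)=1+2=3, 1+change(15)=1+2=3, 1+change(11)=1+1=2, 1+change(8)=1+1=2) = 2
change(20) = min(1+change(19)=1+2=3, 1+change(17)=1+3=4, 1+change(16)=1+2=3, 1+change(12)=1+2=3, 1+change(9)=1+2=3) = 3
change(21) = min(1+change(20)=1+3=4, 1+change(18)=1+3=4, 1+change(17)=1+3=4, 1+change(13)=1+3=4, 1+change(10)=1+3=4) = 4
change(22) = min(1+change(21)=1+4=5, 1+change(19)=1+2=3, 1+change(18)=1+3=4, 1+change(14)=1+2=3, 1+change(11)=1+1=2) = 2
change(23) = min(1+change(22)=1+2=3, 1+change(20)=1+3=4, 1+change(19)=1+2=3, 1+change(15)=1+2=3, 1+change(12)=1+2=3) = 3
change(24) = min(1+change(23)=1+3=4, 1+change(21)=1+4=5, 1+change(20)=1+3=4, 1+change(16)=1+2=3, 1+change(13)=1+3=4) = 3
change(25) = min(1+change(24)=1+3=4, 1+change(22)=1+2=3, 1+change(21)=1+4=5, 1+change(17)=1+3=4, 1+change(14)=1+2=3) = 3
change(26) = min(1+change(25)=1+3=4, 1+change(23)=1+3=4, 1+change(22)=1+2=3, 1+change(18)=1+3=4, 1+change(15)=1+2=3) = 3

3


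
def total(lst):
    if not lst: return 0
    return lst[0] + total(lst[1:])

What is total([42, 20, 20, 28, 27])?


total([42, 20, 20, 28, 27]) = 42 + total([20, 20, 28, 27])
total([20, 20, 28, 27]) = 20 + total([20, 28, 27])
total([20, 28, 27]) = 20 + total([28, 27])
total([28, 27]) = 28 + total([27])
total([27]) = 27 + total([])
total([]) = 0  (base case)
Total: 42 + 20 + 20 + 28 + 27 + 0 = 137

137


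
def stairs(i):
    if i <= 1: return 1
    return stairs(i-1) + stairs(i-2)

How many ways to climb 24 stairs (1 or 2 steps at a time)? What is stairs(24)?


Building up from base cases:
stairs(0) = 1
stairs(1) = 1
stairs(2) = stairs(1) + stairs(0) = 1 + 1 = 2
stairs(3) = stairs(2) + stairs(1) = 2 + 1 = 3
stairs(4) = stairs(3) + stairs(2) = 3 + 2 = 5
stairs(5) = stairs(4) + stairs(3) = 5 + 3 = 8
stairs(6) = stairs(5) + stairs(4) = 8 + 5 = 13
stairs(7) = stairs(6) + stairs(5) = 13 + 8 = 21
stairs(8) = stairs(7) + stairs(6) = 21 + 13 = 34
stairs(9) = stairs(8) + stairs(7) = 34 + 21 = 55
stairs(10) = stairs(9) + stairs(8) = 55 + 34 = 89
stairs(11) = stairs(10) + stairs(9) = 89 + 55 = 144
stairs(12) = stairs(11) + stairs(10) = 144 + 89 = 233
stairs(13) = stairs(12) + stairs(11) = 233 + 144 = 377
stairs(14) = stairs(13) + stairs(12) = 377 + 233 = 610
stairs(15) = stairs(14) + stairs(13) = 610 + 377 = 987
stairs(16) = stairs(15) + stairs(14) = 987 + 610 = 1597
stairs(17) = stairs(16) + stairs(15) = 1597 + 987 = 2584
stairs(18) = stairs(17) + stairs(16) = 2584 + 1597 = 4181
stairs(19) = stairs(18) + stairs(17) = 4181 + 2584 = 6765
stairs(20) = stairs(19) + stairs(18) = 6765 + 4181 = 10946
stairs(21) = stairs(20) + stairs(19) = 10946 + 6765 = 17711
stairs(22) = stairs(21) + stairs(20) = 17711 + 10946 = 28657
stairs(23) = stairs(22) + stairs(21) = 28657 + 17711 = 46368
stairs(24) = stairs(23) + stairs(22) = 46368 + 28657 = 75025

75025


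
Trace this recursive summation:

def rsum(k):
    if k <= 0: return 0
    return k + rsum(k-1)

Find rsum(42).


rsum(42)
= 42 + 41 + 40 + 39 + 38 + 37 + 36 + 35 + 34 + 33 + 32 + 31 + 30 + 29 + 28 + 27 + 26 + 25 + 24 + 23 + 22 + 21 + 20 + 19 + 18 + 17 + 16 + 15 + 14 + 13 + 12 + 11 + 10 + 9 + 8 + 7 + 6 + 5 + 4 + 3 + 2 + 1 + rsum(0)
= 42 + 41 + 40 + 39 + 38 + 37 + 36 + 35 + 34 + 33 + 32 + 31 + 30 + 29 + 28 + 27 + 26 + 25 + 24 + 23 + 22 + 21 + 20 + 19 + 18 + 17 + 16 + 15 + 14 + 13 + 12 + 11 + 10 + 9 + 8 + 7 + 6 + 5 + 4 + 3 + 2 + 1 + 0
= 903

903


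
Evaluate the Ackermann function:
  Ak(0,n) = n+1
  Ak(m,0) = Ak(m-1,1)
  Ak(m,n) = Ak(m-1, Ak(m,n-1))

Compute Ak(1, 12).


Ak(1, 12) = Ak(0, Ak(1, 11))
  Ak(1, 11) = Ak(0, Ak(1, 10))
    Ak(1, 10) = Ak(0, Ak(1, 9))
      Ak(1, 9) = Ak(0, Ak(1, 8))
        Ak(1, 8) = Ak(0, Ak(1, 7))
          Ak(1, 7) = Ak(0, Ak(1, 6))
          Ak(1, 6) = Ak(0, Ak(1, 5))
          Ak(1, 5) = Ak(0, Ak(1, 4))
          Ak(1, 4) = Ak(0, Ak(1, 3))
          Ak(1, 3) = Ak(0, Ak(1, 2))
          Ak(1, 2) = Ak(0, Ak(1, 1))
          Ak(1, 1) = Ak(0, Ak(1, 0))
          Ak(1, 0) = Ak(0, 1)
          Ak(0, 1) = 2
            = Ak(0, 2)
          Ak(0, 2) = 3
            = Ak(0, 3)
          Ak(0, 3) = 4
            = Ak(0, 4)
          Ak(0, 4) = 5
            = Ak(0, 5)
          Ak(0, 5) = 6
            = Ak(0, 6)
          Ak(0, 6) = 7
            = Ak(0, 7)
... (trace truncated)
Result: Ak(1, 12) = 14

14


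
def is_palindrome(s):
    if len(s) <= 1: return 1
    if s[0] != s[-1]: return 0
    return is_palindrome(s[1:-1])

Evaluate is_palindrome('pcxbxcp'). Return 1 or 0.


is_palindrome('pcxbxcp'): s[0]='p' == s[-1]='p' -> check is_palindrome('cxbxc')
is_palindrome('cxbxc'): s[0]='c' == s[-1]='c' -> check is_palindrome('xbx')
is_palindrome('xbx'): s[0]='x' == s[-1]='x' -> check is_palindrome('b')
is_palindrome('b'): len <= 1 -> return 1  (base case)
Result: 1 (palindrome)

1


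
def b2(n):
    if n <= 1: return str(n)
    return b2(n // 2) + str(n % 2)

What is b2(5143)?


b2(5143) = b2(2571) + '1'
b2(2571) = b2(1285) + '1'
b2(1285) = b2(642) + '1'
b2(642) = b2(321) + '0'
b2(321) = b2(160) + '1'
b2(160) = b2(80) + '0'
b2(80) = b2(40) + '0'
b2(40) = b2(20) + '0'
b2(20) = b2(10) + '0'
b2(10) = b2(5) + '0'
b2(5) = b2(2) + '1'
b2(2) = b2(1) + '0'
b2(1) = '1'  (base case)
Concatenating: '1' + '0' + '1' + '0' + '0' + '0' + '0' + '0' + '1' + '0' + '1' + '1' + '1' = '1010000010111'

1010000010111


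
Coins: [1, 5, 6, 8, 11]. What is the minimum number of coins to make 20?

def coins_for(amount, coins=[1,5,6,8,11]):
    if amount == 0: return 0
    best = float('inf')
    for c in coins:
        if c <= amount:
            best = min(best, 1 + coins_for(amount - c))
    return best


Building up with DP:
coins_for(0) = 0
coins_for(1) = min(1+coins_for(0)=1+0=1) = 1
coins_for(2) = min(1+coins_for(1)=1+1=2) = 2
coins_for(3) = min(1+coins_for(2)=1+2=3) = 3
coins_for(4) = min(1+coins_for(3)=1+3=4) = 4
coins_for(5) = min(1+coins_for(4)=1+4=5, 1+coins_for(0)=1+0=1) = 1
coins_for(6) = min(1+coins_for(5)=1+1=2, 1+coins_for(1)=1+1=2, 1+coins_for(0)=1+0=1) = 1
coins_for(7) = min(1+coins_for(6)=1+1=2, 1+coins_for(2)=1+2=3, 1+coins_for(1)=1+1=2) = 2
coins_for(8) = min(1+coins_for(7)=1+2=3, 1+coins_for(3)=1+3=4, 1+coins_for(2)=1+2=3, 1+coins_for(0)=1+0=1) = 1
coins_for(9) = min(1+coins_for(8)=1+1=2, 1+coins_for(4)=1+4=5, 1+coins_for(3)=1+3=4, 1+coins_for(1)=1+1=2) = 2
coins_for(10) = min(1+coins_for(9)=1+2=3, 1+coins_for(5)=1+1=2, 1+coins_for(4)=1+4=5, 1+coins_for(2)=1+2=3) = 2
coins_for(11) = min(1+coins_for(10)=1+2=3, 1+coins_for(6)=1+1=2, 1+coins_for(5)=1+1=2, 1+coins_for(3)=1+3=4, 1+coins_for(0)=1+0=1) = 1
coins_for(12) = min(1+coins_for(11)=1+1=2, 1+coins_for(7)=1+2=3, 1+coins_for(6)=1+1=2, 1+coins_for(4)=1+4=5, 1+coins_for(1)=1+1=2) = 2
coins_for(13) = min(1+coins_for(12)=1+2=3, 1+coins_for(8)=1+1=2, 1+coins_for(7)=1+2=3, 1+coins_for(5)=1+1=2, 1+coins_for(2)=1+2=3) = 2
coins_for(14) = min(1+coins_for(13)=1+2=3, 1+coins_for(9)=1+2=3, 1+coins_for(8)=1+1=2, 1+coins_for(6)=1+1=2, 1+coins_for(3)=1+3=4) = 2
coins_for(15) = min(1+coins_for(14)=1+2=3, 1+coins_for(10)=1+2=3, 1+coins_for(9)=1+2=3, 1+coins_for(7)=1+2=3, 1+coins_for(4)=1+4=5) = 3
coins_for(16) = min(1+coins_for(15)=1+3=4, 1+coins_for(11)=1+1=2, 1+coins_for(10)=1+2=3, 1+coins_for(8)=1+1=2, 1+coins_for(5)=1+1=2) = 2
coins_for(17) = min(1+coins_for(16)=1+2=3, 1+coins_for(12)=1+2=3, 1+coins_for(11)=1+1=2, 1+coins_for(9)=1+2=3, 1+coins_for(6)=1+1=2) = 2
coins_for(18) = min(1+coins_for(17)=1+2=3, 1+coins_for(13)=1+2=3, 1+coins_for(12)=1+2=3, 1+coins_for(10)=1+2=3, 1+coins_for(7)=1+2=3) = 3
coins_for(19) = min(1+coins_for(18)=1+3=4, 1+coins_for(14)=1+2=3, 1+coins_for(13)=1+2=3, 1+coins_for(11)=1+1=2, 1+coins_for(8)=1+1=2) = 2
coins_for(20) = min(1+coins_for(19)=1+2=3, 1+coins_for(15)=1+3=4, 1+coins_for(14)=1+2=3, 1+coins_for(12)=1+2=3, 1+coins_for(9)=1+2=3) = 3

3


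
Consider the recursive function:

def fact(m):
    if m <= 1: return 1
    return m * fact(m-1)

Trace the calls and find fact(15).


fact(15)
= 15 * fact(14)
= 15 * 14 * fact(13)
= 15 * 14 * 13 * fact(12)
= 15 * 14 * 13 * 12 * fact(11)
= 15 * 14 * 13 * 12 * 11 * fact(10)
= 15 * 14 * 13 * 12 * 11 * 10 * fact(9)
= 15 * 14 * 13 * 12 * 11 * 10 * 9 * fact(8)
= 15 * 14 * 13 * 12 * 11 * 10 * 9 * 8 * fact(7)
= 15 * 14 * 13 * 12 * 11 * 10 * 9 * 8 * 7 * fact(6)
= 15 * 14 * 13 * 12 * 11 * 10 * 9 * 8 * 7 * 6 * fact(5)
= 15 * 14 * 13 * 12 * 11 * 10 * 9 * 8 * 7 * 6 * 5 * fact(4)
= 15 * 14 * 13 * 12 * 11 * 10 * 9 * 8 * 7 * 6 * 5 * 4 * fact(3)
= 15 * 14 * 13 * 12 * 11 * 10 * 9 * 8 * 7 * 6 * 5 * 4 * 3 * fact(2)
= 15 * 14 * 13 * 12 * 11 * 10 * 9 * 8 * 7 * 6 * 5 * 4 * 3 * 2 * fact(1)
= 15 * 14 * 13 * 12 * 11 * 10 * 9 * 8 * 7 * 6 * 5 * 4 * 3 * 2 * 1
= 1307674368000

1307674368000


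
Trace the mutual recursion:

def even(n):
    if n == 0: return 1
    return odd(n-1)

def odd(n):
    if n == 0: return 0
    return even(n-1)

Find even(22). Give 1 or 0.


even(22) = odd(21)
odd(21) = even(20)
even(20) = odd(19)
odd(19) = even(18)
even(18) = odd(17)
odd(17) = even(16)
even(16) = odd(15)
odd(15) = even(14)
even(14) = odd(13)
odd(13) = even(12)
even(12) = odd(11)
odd(11) = even(10)
even(10) = odd(9)
odd(9) = even(8)
even(8) = odd(7)
odd(7) = even(6)
even(6) = odd(5)
odd(5) = even(4)
even(4) = odd(3)
odd(3) = even(2)
even(2) = odd(1)
odd(1) = even(0)
even(0) = 1  (base case)
Result: 1

1


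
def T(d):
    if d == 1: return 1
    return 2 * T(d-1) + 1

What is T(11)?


T(11) = 2 * T(10) + 1
T(10) = 2 * T(9) + 1
T(9) = 2 * T(8) + 1
T(8) = 2 * T(7) + 1
T(7) = 2 * T(6) + 1
T(6) = 2 * T(5) + 1
T(5) = 2 * T(4) + 1
T(4) = 2 * T(3) + 1
T(3) = 2 * T(2) + 1
T(2) = 2 * T(1) + 1
T(1) = 1  (base case)
T(2) = 2 * 1 + 1 = 3
T(3) = 2 * 3 + 1 = 7
T(4) = 2 * 7 + 1 = 15
T(5) = 2 * 15 + 1 = 31
T(6) = 2 * 31 + 1 = 63
T(7) = 2 * 63 + 1 = 127
T(8) = 2 * 127 + 1 = 255
T(9) = 2 * 255 + 1 = 511
T(10) = 2 * 511 + 1 = 1023
T(11) = 2 * 1023 + 1 = 2047

2047


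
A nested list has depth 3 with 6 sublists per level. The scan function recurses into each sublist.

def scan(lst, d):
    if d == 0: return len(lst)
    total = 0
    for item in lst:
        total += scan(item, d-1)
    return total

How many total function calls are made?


At depth 0 (root): 1 call
At depth 1: each of 1 parents calls scan on 6 children = 6 calls
At depth 2: each of 6 parents calls scan on 6 children = 36 calls
At depth 3: each of 36 parents calls scan on 6 children = 216 calls
Total: 1 + 6 + 36 + 216 = 259

259


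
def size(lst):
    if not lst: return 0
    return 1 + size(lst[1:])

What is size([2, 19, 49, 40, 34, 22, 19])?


size([2, 19, 49, 40, 34, 22, 19]) = 1 + size([19, 49, 40, 34, 22, 19])
size([19, 49, 40, 34, 22, 19]) = 1 + size([49, 40, 34, 22, 19])
size([49, 40, 34, 22, 19]) = 1 + size([40, 34, 22, 19])
size([40, 34, 22, 19]) = 1 + size([34, 22, 19])
size([34, 22, 19]) = 1 + size([22, 19])
size([22, 19]) = 1 + size([19])
size([19]) = 1 + size([])
size([]) = 0  (base case)
Unwinding: 1 + 1 + 1 + 1 + 1 + 1 + 1 + 0 = 7

7


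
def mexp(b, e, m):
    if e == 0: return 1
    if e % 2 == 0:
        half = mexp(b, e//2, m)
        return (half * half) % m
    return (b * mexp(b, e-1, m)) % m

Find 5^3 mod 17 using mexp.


mexp(5, 3, 17): e is odd, compute mexp(5, 2, 17)
  mexp(5, 2, 17): e is even, compute mexp(5, 1, 17)
    mexp(5, 1, 17): e is odd, compute mexp(5, 0, 17)
      mexp(5, 0, 17) = 1
    (5 * 1) % 17 = 5
  half=5, (5*5) % 17 = 8
(5 * 8) % 17 = 6

6


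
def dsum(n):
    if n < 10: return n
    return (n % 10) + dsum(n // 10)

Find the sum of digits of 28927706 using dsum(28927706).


dsum(28927706) = 6 + dsum(2892770)
dsum(2892770) = 0 + dsum(289277)
dsum(289277) = 7 + dsum(28927)
dsum(28927) = 7 + dsum(2892)
dsum(2892) = 2 + dsum(289)
dsum(289) = 9 + dsum(28)
dsum(28) = 8 + dsum(2)
dsum(2) = 2  (base case)
Total: 6 + 0 + 7 + 7 + 2 + 9 + 8 + 2 = 41

41


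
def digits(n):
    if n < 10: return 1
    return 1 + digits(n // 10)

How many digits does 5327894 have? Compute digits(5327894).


digits(5327894) = 1 + digits(532789)
digits(532789) = 1 + digits(53278)
digits(53278) = 1 + digits(5327)
digits(5327) = 1 + digits(532)
digits(532) = 1 + digits(53)
digits(53) = 1 + digits(5)
digits(5) = 1  (base case: 5 < 10)
Unwinding: 1 + 1 + 1 + 1 + 1 + 1 + 1 = 7

7


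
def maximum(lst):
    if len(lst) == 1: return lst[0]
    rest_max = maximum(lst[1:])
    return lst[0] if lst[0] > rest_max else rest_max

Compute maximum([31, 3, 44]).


maximum([31, 3, 44]): compare 31 with maximum([3, 44])
maximum([3, 44]): compare 3 with maximum([44])
maximum([44]) = 44  (base case)
Compare 3 with 44 -> 44
Compare 31 with 44 -> 44

44


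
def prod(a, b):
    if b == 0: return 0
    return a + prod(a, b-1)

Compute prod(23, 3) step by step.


prod(23, 3) = 23 + prod(23, 2)
prod(23, 2) = 23 + prod(23, 1)
prod(23, 1) = 23 + prod(23, 0)
prod(23, 0) = 0  (base case)
Total: 23 + 23 + 23 + 0 = 69

69


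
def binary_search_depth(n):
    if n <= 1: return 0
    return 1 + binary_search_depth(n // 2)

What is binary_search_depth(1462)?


1462 / 2 = 731
731 / 2 = 365
365 / 2 = 182
182 / 2 = 91
91 / 2 = 45
45 / 2 = 22
22 / 2 = 11
11 / 2 = 5
5 / 2 = 2
2 / 2 = 1
Reached 1 after 10 halvings

10


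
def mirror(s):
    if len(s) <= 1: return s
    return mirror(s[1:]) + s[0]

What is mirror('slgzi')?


mirror('slgzi') = mirror('lgzi') + 's'
mirror('lgzi') = mirror('gzi') + 'l'
mirror('gzi') = mirror('zi') + 'g'
mirror('zi') = mirror('i') + 'z'
mirror('i') = 'i'  (base case)
Concatenating: 'i' + 'z' + 'g' + 'l' + 's' = 'izgls'

izgls


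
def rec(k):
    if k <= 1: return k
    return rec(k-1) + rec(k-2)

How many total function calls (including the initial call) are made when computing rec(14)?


Let C(n) = total calls for rec(n)
C(0) = 1, C(1) = 1
C(2) = 1 + C(1) + C(0) = 1 + 1 + 1 = 3
C(3) = 1 + C(2) + C(1) = 1 + 3 + 1 = 5
C(4) = 1 + C(3) + C(2) = 1 + 5 + 3 = 9
C(5) = 1 + C(4) + C(3) = 1 + 9 + 5 = 15
C(6) = 1 + C(5) + C(4) = 1 + 15 + 9 = 25
C(7) = 1 + C(6) + C(5) = 1 + 25 + 15 = 41
C(8) = 1 + C(7) + C(6) = 1 + 41 + 25 = 67
C(9) = 1 + C(8) + C(7) = 1 + 67 + 41 = 109
C(10) = 1 + C(9) + C(8) = 1 + 109 + 67 = 177
C(11) = 1 + C(10) + C(9) = 1 + 177 + 109 = 287
C(12) = 1 + C(11) + C(10) = 1 + 287 + 177 = 465
C(13) = 1 + C(12) + C(11) = 1 + 465 + 287 = 753
C(14) = 1 + C(13) + C(12) = 1 + 753 + 465 = 1219

1219


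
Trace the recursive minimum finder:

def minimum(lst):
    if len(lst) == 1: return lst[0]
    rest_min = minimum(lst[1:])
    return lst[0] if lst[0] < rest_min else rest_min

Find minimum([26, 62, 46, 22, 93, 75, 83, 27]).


minimum([26, 62, 46, 22, 93, 75, 83, 27]): compare 26 with minimum([62, 46, 22, 93, 75, 83, 27])
minimum([62, 46, 22, 93, 75, 83, 27]): compare 62 with minimum([46, 22, 93, 75, 83, 27])
minimum([46, 22, 93, 75, 83, 27]): compare 46 with minimum([22, 93, 75, 83, 27])
minimum([22, 93, 75, 83, 27]): compare 22 with minimum([93, 75, 83, 27])
minimum([93, 75, 83, 27]): compare 93 with minimum([75, 83, 27])
minimum([75, 83, 27]): compare 75 with minimum([83, 27])
minimum([83, 27]): compare 83 with minimum([27])
minimum([27]) = 27  (base case)
Compare 83 with 27 -> 27
Compare 75 with 27 -> 27
Compare 93 with 27 -> 27
Compare 22 with 27 -> 22
Compare 46 with 22 -> 22
Compare 62 with 22 -> 22
Compare 26 with 22 -> 22

22


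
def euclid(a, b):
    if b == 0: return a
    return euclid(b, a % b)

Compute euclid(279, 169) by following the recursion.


euclid(279, 169) = euclid(169, 110)
euclid(169, 110) = euclid(110, 59)
euclid(110, 59) = euclid(59, 51)
euclid(59, 51) = euclid(51, 8)
euclid(51, 8) = euclid(8, 3)
euclid(8, 3) = euclid(3, 2)
euclid(3, 2) = euclid(2, 1)
euclid(2, 1) = euclid(1, 0)
euclid(1, 0) = 1  (base case)

1


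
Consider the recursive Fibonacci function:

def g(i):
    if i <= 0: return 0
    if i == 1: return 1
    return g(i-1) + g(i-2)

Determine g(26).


Computing g(26) bottom-up:
g(0) = 0
g(1) = 1
g(2) = g(1) + g(0) = 1 + 0 = 1
g(3) = g(2) + g(1) = 1 + 1 = 2
g(4) = g(3) + g(2) = 2 + 1 = 3
g(5) = g(4) + g(3) = 3 + 2 = 5
g(6) = g(5) + g(4) = 5 + 3 = 8
g(7) = g(6) + g(5) = 8 + 5 = 13
g(8) = g(7) + g(6) = 13 + 8 = 21
g(9) = g(8) + g(7) = 21 + 13 = 34
g(10) = g(9) + g(8) = 34 + 21 = 55
g(11) = g(10) + g(9) = 55 + 34 = 89
g(12) = g(11) + g(10) = 89 + 55 = 144
g(13) = g(12) + g(11) = 144 + 89 = 233
g(14) = g(13) + g(12) = 233 + 144 = 377
g(15) = g(14) + g(13) = 377 + 233 = 610
g(16) = g(15) + g(14) = 610 + 377 = 987
g(17) = g(16) + g(15) = 987 + 610 = 1597
g(18) = g(17) + g(16) = 1597 + 987 = 2584
g(19) = g(18) + g(17) = 2584 + 1597 = 4181
g(20) = g(19) + g(18) = 4181 + 2584 = 6765
g(21) = g(20) + g(19) = 6765 + 4181 = 10946
g(22) = g(21) + g(20) = 10946 + 6765 = 17711
g(23) = g(22) + g(21) = 17711 + 10946 = 28657
g(24) = g(23) + g(22) = 28657 + 17711 = 46368
g(25) = g(24) + g(23) = 46368 + 28657 = 75025
g(26) = g(25) + g(24) = 75025 + 46368 = 121393

121393


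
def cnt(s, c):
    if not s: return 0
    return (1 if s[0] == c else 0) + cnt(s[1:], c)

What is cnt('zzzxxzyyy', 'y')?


s[0]='z' != 'y' -> 0
s[0]='z' != 'y' -> 0
s[0]='z' != 'y' -> 0
s[0]='x' != 'y' -> 0
s[0]='x' != 'y' -> 0
s[0]='z' != 'y' -> 0
s[0]='y' == 'y' -> 1
s[0]='y' == 'y' -> 1
s[0]='y' == 'y' -> 1
Sum: 0 + 0 + 0 + 0 + 0 + 0 + 1 + 1 + 1 = 3

3


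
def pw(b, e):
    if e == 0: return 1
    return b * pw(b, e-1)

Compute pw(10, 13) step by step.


pw(10, 13)
= 10 * pw(10, 12)
= 10 * 10 * pw(10, 11)
= 10 * 10 * 10 * pw(10, 10)
= 10 * 10 * 10 * 10 * pw(10, 9)
= 10 * 10 * 10 * 10 * 10 * pw(10, 8)
= 10 * 10 * 10 * 10 * 10 * 10 * pw(10, 7)
= 10 * 10 * 10 * 10 * 10 * 10 * 10 * pw(10, 6)
= 10 * 10 * 10 * 10 * 10 * 10 * 10 * 10 * pw(10, 5)
= 10 * 10 * 10 * 10 * 10 * 10 * 10 * 10 * 10 * pw(10, 4)
= 10 * 10 * 10 * 10 * 10 * 10 * 10 * 10 * 10 * 10 * pw(10, 3)
= 10 * 10 * 10 * 10 * 10 * 10 * 10 * 10 * 10 * 10 * 10 * pw(10, 2)
= 10 * 10 * 10 * 10 * 10 * 10 * 10 * 10 * 10 * 10 * 10 * 10 * pw(10, 1)
= 10 * 10 * 10 * 10 * 10 * 10 * 10 * 10 * 10 * 10 * 10 * 10 * 10 * pw(10, 0)
= 10 * 10 * 10 * 10 * 10 * 10 * 10 * 10 * 10 * 10 * 10 * 10 * 10 * 1
= 10000000000000

10000000000000


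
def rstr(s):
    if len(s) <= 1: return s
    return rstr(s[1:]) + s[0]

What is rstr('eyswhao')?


rstr('eyswhao') = rstr('yswhao') + 'e'
rstr('yswhao') = rstr('swhao') + 'y'
rstr('swhao') = rstr('whao') + 's'
rstr('whao') = rstr('hao') + 'w'
rstr('hao') = rstr('ao') + 'h'
rstr('ao') = rstr('o') + 'a'
rstr('o') = 'o'  (base case)
Concatenating: 'o' + 'a' + 'h' + 'w' + 's' + 'y' + 'e' = 'oahwsye'

oahwsye
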